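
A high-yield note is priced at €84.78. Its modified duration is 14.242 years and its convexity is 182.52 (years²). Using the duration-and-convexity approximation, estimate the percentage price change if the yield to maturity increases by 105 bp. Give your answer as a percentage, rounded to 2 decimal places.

Duration effect: -D_mod·Δy = -14.242 × (+0.0105) = -0.149541
Convexity effect: ½·C·(Δy)² = 0.5 × 182.52 × (0.0105)² = +0.010061415
ΔP/P ≈ -0.149541 + 0.010061415 = -0.139479585
= -13.9479585%.

-13.95%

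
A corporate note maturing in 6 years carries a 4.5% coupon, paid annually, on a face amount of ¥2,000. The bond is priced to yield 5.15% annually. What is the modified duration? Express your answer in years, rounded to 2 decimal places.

5.11 years

Periodic yield y = 0.0515. First find Macaulay duration:
  t   CF        PV=CF/(1+0.0515)^t    t·PV
  1        90.00        85.5920        85.5920
  2        90.00        81.3999       162.7998
  3        90.00        77.4131       232.2394
  4        90.00        73.6216       294.4865
  5        90.00        70.0158       350.0791
  6     2,090.00     1,546.2888     9,277.7331
  Σ                  1,934.3314    10,402.9299
P = 1,934.3314; Macaulay duration = 10,402.9299 / 1,934.3314 = 5.37805 years.
Modified duration = D_Mac / (1 + y) = 5.37805 / 1.0515 = 5.11465 years.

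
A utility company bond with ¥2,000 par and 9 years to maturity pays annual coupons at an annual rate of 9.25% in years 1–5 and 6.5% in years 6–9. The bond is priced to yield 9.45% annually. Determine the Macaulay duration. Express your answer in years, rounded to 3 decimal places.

6.412 years

Periodic yield y = 0.0945. Discount each cash flow and weight by its year:
  t   CF        PV=CF/(1+0.0945)^t    t·PV
  1       185.00       169.0270       169.0270
  2       185.00       154.4330       308.8661
  3       185.00       141.0992       423.2975
  4       185.00       128.9165       515.6662
  5       185.00       117.7858       588.9289
  6       130.00        75.6221       453.7326
  7       130.00        69.0928       483.6498
  8       130.00        63.1273       505.0184
  9     2,130.00       945.0128     8,505.1156
  Σ                  1,864.1166    11,953.3021
Price P = Σ PV = 1,864.1166.
Macaulay duration = Σ(t·PV) / P = 11,953.3021 / 1,864.1166 = 6.41231 years.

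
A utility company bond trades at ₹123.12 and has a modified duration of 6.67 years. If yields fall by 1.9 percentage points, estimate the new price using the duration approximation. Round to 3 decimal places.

₹138.723

Duration approximation: ΔP/P ≈ -D_mod · Δy = -6.67 × (-0.019) = +0.126730.
New price ≈ 123.12 × (1 + 0.126730) = 138.7229976.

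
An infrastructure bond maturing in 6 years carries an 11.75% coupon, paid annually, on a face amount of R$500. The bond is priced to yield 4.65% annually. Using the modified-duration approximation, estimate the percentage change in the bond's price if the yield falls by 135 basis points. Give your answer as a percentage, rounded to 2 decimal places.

+6.24%

Periodic yield y = 0.0465. Modified duration first:
  t   CF        PV=CF/(1+0.0465)^t    t·PV
  1        58.75        56.1395        56.1395
  2        58.75        53.6450       107.2900
  3        58.75        51.2614       153.7841
  4        58.75        48.9836       195.9345
  5        58.75        46.8071       234.0355
  6       558.75       425.3850     2,552.3098
  Σ                    682.2216     3,299.4935
P = 682.2216; D_Mac = 4.83640 yrs; D_mod = 4.83640/(1+0.0465) = 4.62150 yrs.
ΔP/P ≈ -D_mod · Δy = -4.62150 × (-0.0135) = +0.062390 = +6.2390%.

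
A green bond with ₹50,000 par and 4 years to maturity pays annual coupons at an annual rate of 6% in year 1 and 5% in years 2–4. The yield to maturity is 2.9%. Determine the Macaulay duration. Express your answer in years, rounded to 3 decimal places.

Periodic yield y = 0.029. Discount each cash flow and weight by its year:
  t   CF        PV=CF/(1+0.029)^t    t·PV
  1     3,000.00     2,915.4519     2,915.4519
  2     2,500.00     2,361.0722     4,722.1443
  3     2,500.00     2,294.5308     6,883.5923
  4    52,500.00    46,827.1584   187,308.6336
  Σ                 54,398.2132   201,829.8221
Price P = Σ PV = 54,398.2132.
Macaulay duration = Σ(t·PV) / P = 201,829.8221 / 54,398.2132 = 3.71023 years.

3.710 years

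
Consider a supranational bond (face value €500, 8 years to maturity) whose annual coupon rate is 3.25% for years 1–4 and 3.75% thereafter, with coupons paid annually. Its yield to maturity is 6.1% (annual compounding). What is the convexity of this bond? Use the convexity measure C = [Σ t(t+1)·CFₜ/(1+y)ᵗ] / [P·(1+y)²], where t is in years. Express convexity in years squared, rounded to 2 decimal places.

With y = 0.061:
  t   CF        PV=CF/(1+0.061)^t    t·PV        t(t+1)·PV
  1        16.25        15.3157        15.3157          30.6315
  2        16.25        14.4352        28.8704          86.6112
  3        16.25        13.6053        40.8158         163.2633
  4        16.25        12.8231        51.2923         256.4613
  5        18.75        13.9452        69.7259         418.3556
  6        18.75        13.1434        78.8606         552.0244
  7        18.75        12.3878        86.7145         693.7158
  8       518.75       323.0242     2,584.1935      23,257.7413
  Σ                    418.6799     2,955.7887      25,458.8043
P = 418.6799.
Convexity = Σ t(t+1)·PV / [P·(1+y)²] = 25,458.8043 / (418.6799 × 1.125721) = 54.01634.

54.02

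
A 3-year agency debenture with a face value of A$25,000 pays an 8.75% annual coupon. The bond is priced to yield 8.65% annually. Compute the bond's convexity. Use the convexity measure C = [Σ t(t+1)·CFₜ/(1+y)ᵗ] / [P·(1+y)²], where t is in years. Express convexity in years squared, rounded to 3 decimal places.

With y = 0.0865:
  t   CF        PV=CF/(1+0.0865)^t    t·PV        t(t+1)·PV
  1     2,187.50     2,013.3456     2,013.3456       4,026.6912
  2     2,187.50     1,853.0562     3,706.1125      11,118.3374
  3    27,187.50    21,197.2774    63,591.8321     254,367.3282
  Σ                 25,063.6792    69,311.2901     269,512.3569
P = 25,063.6792.
Convexity = Σ t(t+1)·PV / [P·(1+y)²] = 269,512.3569 / (25,063.6792 × 1.180482) = 9.10908.

9.109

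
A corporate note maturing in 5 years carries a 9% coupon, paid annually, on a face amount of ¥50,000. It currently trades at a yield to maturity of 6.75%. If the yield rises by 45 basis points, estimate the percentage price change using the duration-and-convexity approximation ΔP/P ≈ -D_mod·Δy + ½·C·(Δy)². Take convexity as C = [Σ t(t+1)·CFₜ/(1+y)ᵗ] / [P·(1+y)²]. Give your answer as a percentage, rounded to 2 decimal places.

With y = 0.0675:
  t   CF        PV=CF/(1+0.0675)^t    t·PV        t(t+1)·PV
  1     4,500.00     4,215.4567     4,215.4567       8,430.9133
  2     4,500.00     3,948.9055     7,897.8111      23,693.4333
  3     4,500.00     3,699.2089    11,097.6268      44,390.5074
  4     4,500.00     3,465.3011    13,861.2045      69,306.0224
  5    54,500.00    39,314.8917   196,574.4586   1,179,446.7514
  Σ                 54,643.7640   233,646.5577   1,325,267.6278
P = 54,643.7640; D_Mac = 4.27581 yrs; D_mod = 4.00545 yrs; C = 21.28272.
Duration effect: -4.00545 × (+0.0045) = -0.018025
Convexity effect: 0.5 × 21.28272 × (0.0045)² = +0.0002155
ΔP/P ≈ -0.018025 + 0.0002155 = -0.017809 = -1.7809%.

-1.78%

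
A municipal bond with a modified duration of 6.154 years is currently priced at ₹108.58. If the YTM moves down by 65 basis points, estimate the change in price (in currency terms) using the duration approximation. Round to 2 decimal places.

+₹4.34

Duration approximation: ΔP/P ≈ -D_mod · Δy = -6.154 × (-0.0065) = +0.040001.
ΔP ≈ 108.58 × (+0.040001) = +4.34330858.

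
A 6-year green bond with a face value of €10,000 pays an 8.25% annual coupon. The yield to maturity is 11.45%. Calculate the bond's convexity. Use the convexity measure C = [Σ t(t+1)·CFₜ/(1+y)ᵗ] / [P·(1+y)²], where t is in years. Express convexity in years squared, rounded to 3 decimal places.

With y = 0.1145:
  t   CF        PV=CF/(1+0.1145)^t    t·PV        t(t+1)·PV
  1       825.00       740.2423       740.2423       1,480.4845
  2       825.00       664.1922     1,328.3845       3,985.1535
  3       825.00       595.9554     1,787.8661       7,151.4643
  4       825.00       534.7289     2,138.9156      10,694.5780
  5       825.00       479.7926     2,398.9632      14,393.7793
  6    10,825.00     5,648.6864    33,892.1187     237,244.8308
  Σ                  8,663.5979    42,286.4903     274,950.2904
P = 8,663.5979.
Convexity = Σ t(t+1)·PV / [P·(1+y)²] = 274,950.2904 / (8,663.5979 × 1.242110) = 25.55029.

25.550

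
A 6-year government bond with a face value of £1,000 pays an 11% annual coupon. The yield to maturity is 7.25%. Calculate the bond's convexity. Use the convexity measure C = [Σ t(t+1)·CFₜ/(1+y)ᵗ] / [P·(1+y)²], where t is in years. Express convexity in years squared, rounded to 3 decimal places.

26.930

With y = 0.0725:
  t   CF        PV=CF/(1+0.0725)^t    t·PV        t(t+1)·PV
  1       110.00       102.5641       102.5641         205.1282
  2       110.00        95.6309       191.2617         573.7852
  3       110.00        89.1663       267.4989       1,069.9957
  4       110.00        83.1387       332.5550       1,662.7750
  5       110.00        77.5186       387.5932       2,325.5594
  6     1,110.00       729.3554     4,376.1321      30,632.9247
  Σ                  1,177.3740     5,657.6051      36,470.1682
P = 1,177.3740.
Convexity = Σ t(t+1)·PV / [P·(1+y)²] = 36,470.1682 / (1,177.3740 × 1.150256) = 26.92953.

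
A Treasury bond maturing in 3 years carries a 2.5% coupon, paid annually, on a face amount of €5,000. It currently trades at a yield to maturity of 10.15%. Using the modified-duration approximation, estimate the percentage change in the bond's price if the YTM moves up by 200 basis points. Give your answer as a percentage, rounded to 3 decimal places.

Periodic yield y = 0.1015. Modified duration first:
  t   CF        PV=CF/(1+0.1015)^t    t·PV
  1       125.00       113.4816       113.4816
  2       125.00       103.0246       206.0492
  3     5,125.00     3,834.7792    11,504.3377
  Σ                  4,051.2855    11,823.8685
P = 4,051.2855; D_Mac = 2.91855 yrs; D_mod = 2.91855/(1+0.1015) = 2.64961 yrs.
ΔP/P ≈ -D_mod · Δy = -2.64961 × (+0.02) = -0.052992 = -5.2992%.

-5.299%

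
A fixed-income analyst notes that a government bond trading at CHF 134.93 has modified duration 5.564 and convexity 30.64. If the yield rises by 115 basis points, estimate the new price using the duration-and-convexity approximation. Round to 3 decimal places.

CHF 126.570

Duration effect: -D_mod·Δy = -5.564 × (+0.0115) = -0.063986
Convexity effect: ½·C·(Δy)² = 0.5 × 30.64 × (0.0115)² = +0.00202607
ΔP/P ≈ -0.063986 + 0.00202607 = -0.06195993
New price ≈ 134.93 × (1 - 0.06195993) = 126.5697466451.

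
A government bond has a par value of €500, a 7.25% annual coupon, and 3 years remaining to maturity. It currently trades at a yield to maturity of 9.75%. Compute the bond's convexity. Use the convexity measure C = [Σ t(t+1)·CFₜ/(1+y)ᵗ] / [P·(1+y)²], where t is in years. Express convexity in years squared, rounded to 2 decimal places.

9.06

With y = 0.0975:
  t   CF        PV=CF/(1+0.0975)^t    t·PV        t(t+1)·PV
  1        36.25        33.0296        33.0296          66.0592
  2        36.25        30.0953        60.1906         180.5719
  3       536.25       405.6521     1,216.9563       4,867.8251
  Σ                    468.7770     1,310.1765       5,114.4562
P = 468.7770.
Convexity = Σ t(t+1)·PV / [P·(1+y)²] = 5,114.4562 / (468.7770 × 1.204506) = 9.05783.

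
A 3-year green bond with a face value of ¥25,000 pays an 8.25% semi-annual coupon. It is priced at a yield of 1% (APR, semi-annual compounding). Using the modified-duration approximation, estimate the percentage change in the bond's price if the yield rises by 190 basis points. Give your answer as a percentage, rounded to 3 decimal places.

Periodic yield y = 0.005. Modified duration first:
  t   CF        PV=CF/(1+0.005)^t    t·PV
  1     1,031.25     1,026.1194     1,026.1194
  2     1,031.25     1,021.0143     2,042.0287
  3     1,031.25     1,015.9347     3,047.8040
  4     1,031.25     1,010.8803     4,043.5210
  5     1,031.25     1,005.8510     5,029.2550
  6    26,031.25    25,263.7987   151,582.7923
  Σ                 30,343.5984   166,771.5204
P = 30,343.5984; D_Mac = 5.49610 half-year periods = 2.74805 yrs; D_mod = 2.74805/(1+0.005) = 2.73438 yrs.
ΔP/P ≈ -D_mod · Δy = -2.73438 × (+0.019) = -0.051953 = -5.1953%.

-5.195%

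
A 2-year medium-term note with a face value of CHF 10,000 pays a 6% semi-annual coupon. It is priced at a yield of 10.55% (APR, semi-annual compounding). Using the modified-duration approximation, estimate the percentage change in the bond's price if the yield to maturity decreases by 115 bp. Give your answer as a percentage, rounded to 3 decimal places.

+2.087%

Periodic yield y = 0.05275. Modified duration first:
  t   CF        PV=CF/(1+0.05275)^t    t·PV
  1       300.00       284.9679       284.9679
  2       300.00       270.6891       541.3782
  3       300.00       257.1257       771.3771
  4    10,300.00     8,385.6402    33,542.5608
  Σ                  9,198.4229    35,140.2841
P = 9,198.4229; D_Mac = 3.82025 half-year periods = 1.91013 yrs; D_mod = 1.91013/(1+0.05275) = 1.81442 yrs.
ΔP/P ≈ -D_mod · Δy = -1.81442 × (-0.0115) = +0.020866 = +2.0866%.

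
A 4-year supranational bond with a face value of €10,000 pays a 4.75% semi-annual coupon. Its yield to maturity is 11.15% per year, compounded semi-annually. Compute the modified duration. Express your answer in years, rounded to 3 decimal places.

Periodic yield y = 0.05575. First find Macaulay duration:
  t   CF        PV=CF/(1+0.05575)^t    t·PV
  1       237.50       224.9586       224.9586
  2       237.50       213.0794       426.1588
  3       237.50       201.8275       605.4825
  4       237.50       191.1698       764.6791
  5       237.50       181.0749       905.3743
  6       237.50       171.5130     1,029.0781
  7       237.50       162.4561     1,137.1926
  8    10,237.50     6,632.9266    53,063.4131
  Σ                  7,979.0058    58,156.3371
P = 7,979.0058; Macaulay duration = 58,156.3371 / 7,979.0058 = 7.28867 half-year periods = 3.64433 years.
Modified duration = D_Mac / (1 + y) = 3.64433 / 1.05575 = 3.45189 years.

3.452 years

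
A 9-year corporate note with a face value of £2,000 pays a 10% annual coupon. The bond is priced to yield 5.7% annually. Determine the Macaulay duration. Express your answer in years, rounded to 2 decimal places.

Periodic yield y = 0.057. Discount each cash flow and weight by its year:
  t   CF        PV=CF/(1+0.057)^t    t·PV
  1       200.00       189.2148       189.2148
  2       200.00       179.0111       358.0222
  3       200.00       169.3577       508.0732
  4       200.00       160.2249       640.8997
  5       200.00       151.5846       757.9230
  6       200.00       143.4102       860.4613
  7       200.00       135.6766       949.7365
  8       200.00       128.3601     1,026.8809
  9     2,200.00     1,335.8195    12,022.3759
  Σ                  2,592.6596    17,313.5874
Price P = Σ PV = 2,592.6596.
Macaulay duration = Σ(t·PV) / P = 17,313.5874 / 2,592.6596 = 6.67793 years.

6.68 years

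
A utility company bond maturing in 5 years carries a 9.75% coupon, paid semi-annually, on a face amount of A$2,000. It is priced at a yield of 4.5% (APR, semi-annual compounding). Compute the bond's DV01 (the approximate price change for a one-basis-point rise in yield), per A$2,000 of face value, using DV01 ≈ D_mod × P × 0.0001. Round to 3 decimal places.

Periodic yield y = 0.0225.
  t   CF        PV=CF/(1+0.0225)^t    t·PV
  1        97.50        95.3545        95.3545
  2        97.50        93.2563       186.5125
  3        97.50        91.2042       273.6125
  4        97.50        89.1972       356.7889
  5        97.50        87.2345       436.1723
  6        97.50        85.3149       511.8892
  7        97.50        83.4375       584.0627
  8        97.50        81.6015       652.8119
  9        97.50        79.8059       718.2527
  10    2,097.50     1,679.0700    16,790.7000
  Σ                  2,465.4764    20,606.1572
P = 2,465.4764; D_Mac = 8.35788 half-year periods = 4.17894 yrs; D_mod = 4.08698 yrs.
DV01 ≈ 4.08698 × 2,465.4764 × 0.0001 = 1.007636.

A$1.008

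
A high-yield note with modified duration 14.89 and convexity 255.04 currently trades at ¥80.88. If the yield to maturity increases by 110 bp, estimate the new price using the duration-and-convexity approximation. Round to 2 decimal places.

¥68.88

Duration effect: -D_mod·Δy = -14.89 × (+0.011) = -0.163790
Convexity effect: ½·C·(Δy)² = 0.5 × 255.04 × (0.011)² = +0.01542992
ΔP/P ≈ -0.163790 + 0.01542992 = -0.14836008
New price ≈ 80.88 × (1 - 0.14836008) = 68.8806367296.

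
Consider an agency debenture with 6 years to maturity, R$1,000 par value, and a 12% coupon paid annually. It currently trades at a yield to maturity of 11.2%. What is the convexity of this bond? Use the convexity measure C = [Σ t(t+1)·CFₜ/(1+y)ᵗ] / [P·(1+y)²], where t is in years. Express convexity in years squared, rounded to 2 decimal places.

With y = 0.112:
  t   CF        PV=CF/(1+0.112)^t    t·PV        t(t+1)·PV
  1       120.00       107.9137       107.9137         215.8273
  2       120.00        97.0447       194.0893         582.2680
  3       120.00        87.2704       261.8112       1,047.2446
  4       120.00        78.4806       313.9222       1,569.6112
  5       120.00        70.5760       352.8802       2,117.2813
  6     1,120.00       592.3649     3,554.1893      24,879.3248
  Σ                  1,033.6502     4,784.8059      30,411.5572
P = 1,033.6502.
Convexity = Σ t(t+1)·PV / [P·(1+y)²] = 30,411.5572 / (1,033.6502 × 1.236544) = 23.79334.

23.79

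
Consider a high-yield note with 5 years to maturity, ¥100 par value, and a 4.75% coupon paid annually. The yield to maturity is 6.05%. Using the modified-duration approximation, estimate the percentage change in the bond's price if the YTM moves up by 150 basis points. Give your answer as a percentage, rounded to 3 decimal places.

Periodic yield y = 0.0605. Modified duration first:
  t   CF        PV=CF/(1+0.0605)^t    t·PV
  1         4.75         4.4790         4.4790
  2         4.75         4.2235         8.4470
  3         4.75         3.9826        11.9477
  4         4.75         3.7554        15.0214
  5       104.75        78.0909       390.4547
  Σ                     94.5314       430.3498
P = 94.5314; D_Mac = 4.55246 yrs; D_mod = 4.55246/(1+0.0605) = 4.29274 yrs.
ΔP/P ≈ -D_mod · Δy = -4.29274 × (+0.015) = -0.064391 = -6.4391%.

-6.439%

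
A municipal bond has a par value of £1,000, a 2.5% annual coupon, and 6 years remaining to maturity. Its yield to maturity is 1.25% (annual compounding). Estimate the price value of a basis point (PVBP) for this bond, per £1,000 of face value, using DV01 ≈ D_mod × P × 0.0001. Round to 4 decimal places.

Periodic yield y = 0.0125.
  t   CF        PV=CF/(1+0.0125)^t    t·PV
  1        25.00        24.6914        24.6914
  2        25.00        24.3865        48.7731
  3        25.00        24.0855        72.2564
  4        25.00        23.7881        95.1524
  5        25.00        23.4944       117.4721
  6     1,025.00       951.3792     5,708.2755
  Σ                  1,071.8251     6,066.6208
P = 1,071.8251; D_Mac = 5.66008 yrs; D_mod = 5.59021 yrs.
DV01 ≈ 5.59021 × 1,071.8251 × 0.0001 = 0.599172.

£0.5992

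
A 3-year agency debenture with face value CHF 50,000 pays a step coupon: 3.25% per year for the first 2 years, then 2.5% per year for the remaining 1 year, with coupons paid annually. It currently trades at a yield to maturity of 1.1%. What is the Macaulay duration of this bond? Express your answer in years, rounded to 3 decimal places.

Periodic yield y = 0.011. Discount each cash flow and weight by its year:
  t   CF        PV=CF/(1+0.011)^t    t·PV
  1     1,625.00     1,607.3195     1,607.3195
  2     1,625.00     1,589.8313     3,179.6627
  3    51,250.00    49,595.2864   148,785.8593
  Σ                 52,792.4373   153,572.8415
Price P = Σ PV = 52,792.4373.
Macaulay duration = Σ(t·PV) / P = 153,572.8415 / 52,792.4373 = 2.90899 years.

2.909 years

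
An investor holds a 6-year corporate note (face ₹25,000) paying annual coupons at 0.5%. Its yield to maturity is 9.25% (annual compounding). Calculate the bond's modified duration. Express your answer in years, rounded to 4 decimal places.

Periodic yield y = 0.0925. First find Macaulay duration:
  t   CF        PV=CF/(1+0.0925)^t    t·PV
  1       125.00       114.4165       114.4165
  2       125.00       104.7290       209.4581
  3       125.00        95.8618       287.5855
  4       125.00        87.7454       350.9815
  5       125.00        80.3161       401.5807
  6    25,125.00    14,776.6980    88,660.1878
  Σ                 15,259.7668    90,024.2100
P = 15,259.7668; Macaulay duration = 90,024.2100 / 15,259.7668 = 5.89945 years.
Modified duration = D_Mac / (1 + y) = 5.89945 / 1.0925 = 5.39995 years.

5.4000 years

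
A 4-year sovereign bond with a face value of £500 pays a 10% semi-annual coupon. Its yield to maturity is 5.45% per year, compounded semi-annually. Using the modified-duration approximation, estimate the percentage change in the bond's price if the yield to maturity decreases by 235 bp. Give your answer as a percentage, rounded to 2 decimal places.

+7.88%

Periodic yield y = 0.02725. Modified duration first:
  t   CF        PV=CF/(1+0.02725)^t    t·PV
  1        25.00        24.3368        24.3368
  2        25.00        23.6912        47.3825
  3        25.00        23.0628        69.1883
  4        25.00        22.4510        89.8039
  5        25.00        21.8554       109.2771
  6        25.00        21.2757       127.6540
  7        25.00        20.7113       144.9790
  8       525.00       423.3993     3,387.1942
  Σ                    580.7835     3,999.8158
P = 580.7835; D_Mac = 6.88693 half-year periods = 3.44347 yrs; D_mod = 3.44347/(1+0.02725) = 3.35212 yrs.
ΔP/P ≈ -D_mod · Δy = -3.35212 × (-0.0235) = +0.078775 = +7.8775%.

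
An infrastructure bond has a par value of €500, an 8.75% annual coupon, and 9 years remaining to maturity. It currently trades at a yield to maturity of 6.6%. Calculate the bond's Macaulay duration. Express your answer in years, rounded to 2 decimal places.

6.75 years

Periodic yield y = 0.066. Discount each cash flow and weight by its year:
  t   CF        PV=CF/(1+0.066)^t    t·PV
  1        43.75        41.0413        41.0413
  2        43.75        38.5003        77.0005
  3        43.75        36.1166       108.3497
  4        43.75        33.8805       135.5218
  5        43.75        31.7828       158.9140
  6        43.75        29.8150       178.8900
  7        43.75        27.9690       195.7833
  8        43.75        26.2374       209.8990
  9       543.75       305.9035     2,753.1314
  Σ                    571.2463     3,858.5310
Price P = Σ PV = 571.2463.
Macaulay duration = Σ(t·PV) / P = 3,858.5310 / 571.2463 = 6.75458 years.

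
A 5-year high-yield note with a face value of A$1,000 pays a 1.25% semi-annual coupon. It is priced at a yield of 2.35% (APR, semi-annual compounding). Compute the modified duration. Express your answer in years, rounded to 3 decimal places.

4.801 years

Periodic yield y = 0.01175. First find Macaulay duration:
  t   CF        PV=CF/(1+0.01175)^t    t·PV
  1         6.25         6.1774         6.1774
  2         6.25         6.1057        12.2113
  3         6.25         6.0348        18.1043
  4         6.25         5.9647        23.8587
  5         6.25         5.8954        29.4770
  6         6.25         5.8269        34.9617
  7         6.25         5.7593        40.3149
  8         6.25         5.6924        45.5391
  9         6.25         5.6263        50.6365
  10    1,006.25       895.3107     8,953.1068
  Σ                    948.3935     9,214.3877
P = 948.3935; Macaulay duration = 9,214.3877 / 948.3935 = 9.71579 half-year periods = 4.85789 years.
Modified duration = D_Mac / (1 + y) = 4.85789 / 1.01175 = 4.80148 years.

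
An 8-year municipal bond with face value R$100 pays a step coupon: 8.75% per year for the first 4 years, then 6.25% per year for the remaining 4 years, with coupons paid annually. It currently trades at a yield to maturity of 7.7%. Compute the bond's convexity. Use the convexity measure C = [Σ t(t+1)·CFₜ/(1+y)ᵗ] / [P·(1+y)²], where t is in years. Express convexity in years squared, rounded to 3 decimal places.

43.211

With y = 0.077:
  t   CF        PV=CF/(1+0.077)^t    t·PV        t(t+1)·PV
  1         8.75         8.1244         8.1244          16.2488
  2         8.75         7.5436        15.0871          45.2614
  3         8.75         7.0042        21.0127          84.0509
  4         8.75         6.5035        26.0139         130.0694
  5         6.25         4.3132        21.5661         129.3966
  6         6.25         4.0048        24.0291         168.2035
  7         6.25         3.7185        26.0296         208.2371
  8       106.25        58.6953       469.5624       4,226.0615
  Σ                     99.9076       611.4253       5,007.5292
P = 99.9076.
Convexity = Σ t(t+1)·PV / [P·(1+y)²] = 5,007.5292 / (99.9076 × 1.159929) = 43.21093.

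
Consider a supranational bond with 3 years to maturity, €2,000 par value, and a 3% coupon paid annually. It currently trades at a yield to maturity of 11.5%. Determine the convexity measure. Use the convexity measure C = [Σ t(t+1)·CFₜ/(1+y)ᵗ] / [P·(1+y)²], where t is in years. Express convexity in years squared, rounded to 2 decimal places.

9.23

With y = 0.115:
  t   CF        PV=CF/(1+0.115)^t    t·PV        t(t+1)·PV
  1        60.00        53.8117        53.8117         107.6233
  2        60.00        48.2616        96.5232         289.5695
  3     2,060.00     1,486.0815     4,458.2444      17,832.9776
  Σ                  1,588.1547     4,608.5792      18,230.1704
P = 1,588.1547.
Convexity = Σ t(t+1)·PV / [P·(1+y)²] = 18,230.1704 / (1,588.1547 × 1.243225) = 9.23311.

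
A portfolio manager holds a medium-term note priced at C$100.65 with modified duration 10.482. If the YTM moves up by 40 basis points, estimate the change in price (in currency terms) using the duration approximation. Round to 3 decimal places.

Duration approximation: ΔP/P ≈ -D_mod · Δy = -10.482 × (+0.004) = -0.041928.
ΔP ≈ 100.65 × (-0.041928) = -4.2200532.

-C$4.220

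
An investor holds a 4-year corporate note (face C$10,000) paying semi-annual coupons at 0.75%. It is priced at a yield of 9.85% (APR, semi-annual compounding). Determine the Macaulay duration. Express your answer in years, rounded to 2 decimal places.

Periodic yield y = 0.04925. Discount each cash flow and weight by its period:
  t   CF        PV=CF/(1+0.04925)^t    t·PV
  1        37.50        35.7398        35.7398
  2        37.50        34.0622        68.1245
  3        37.50        32.4634        97.3903
  4        37.50        30.9396       123.7586
  5        37.50        29.4874       147.4370
  6        37.50        28.1033       168.6198
  7        37.50        26.7842       187.4893
  8    10,037.50     6,832.7217    54,661.7740
  Σ                  7,050.3018    55,490.3333
Price P = Σ PV = 7,050.3018.
Macaulay duration = Σ(t·PV) / P = 55,490.3333 / 7,050.3018 = 7.87063 half-year periods.
In years: 7.87063 / 2 = 3.93532 years.

3.94 years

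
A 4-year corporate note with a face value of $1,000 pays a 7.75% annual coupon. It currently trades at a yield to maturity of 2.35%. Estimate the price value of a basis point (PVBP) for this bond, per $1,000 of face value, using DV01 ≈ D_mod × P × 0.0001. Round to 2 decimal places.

Periodic yield y = 0.0235.
  t   CF        PV=CF/(1+0.0235)^t    t·PV
  1        77.50        75.7206        75.7206
  2        77.50        73.9820       147.9640
  3        77.50        72.2833       216.8500
  4     1,077.50       981.8969     3,927.5876
  Σ                  1,203.8828     4,368.1222
P = 1,203.8828; D_Mac = 3.62836 yrs; D_mod = 3.54505 yrs.
DV01 ≈ 3.54505 × 1,203.8828 × 0.0001 = 0.426783.

$0.43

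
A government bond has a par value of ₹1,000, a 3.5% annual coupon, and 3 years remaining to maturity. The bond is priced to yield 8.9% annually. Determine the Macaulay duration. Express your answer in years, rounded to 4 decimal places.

2.8913 years

Periodic yield y = 0.089. Discount each cash flow and weight by its year:
  t   CF        PV=CF/(1+0.089)^t    t·PV
  1        35.00        32.1396        32.1396
  2        35.00        29.5129        59.0259
  3     1,035.00       801.4136     2,404.2408
  Σ                    863.0661     2,495.4062
Price P = Σ PV = 863.0661.
Macaulay duration = Σ(t·PV) / P = 2,495.4062 / 863.0661 = 2.89133 years.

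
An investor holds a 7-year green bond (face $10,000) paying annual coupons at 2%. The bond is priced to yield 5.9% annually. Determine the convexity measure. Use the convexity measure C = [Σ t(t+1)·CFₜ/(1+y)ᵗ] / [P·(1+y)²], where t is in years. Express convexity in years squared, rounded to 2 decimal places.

45.58

With y = 0.059:
  t   CF        PV=CF/(1+0.059)^t    t·PV        t(t+1)·PV
  1       200.00       188.8574       188.8574         377.7148
  2       200.00       178.3356       356.6712       1,070.0137
  3       200.00       168.4000       505.2000       2,020.8001
  4       200.00       159.0180       636.0718       3,180.3590
  5       200.00       150.1586       750.7930       4,504.7578
  6       200.00       141.7928       850.7569       5,955.2984
  7    10,200.00     6,828.5493    47,799.8453     382,398.7624
  Σ                  7,815.1117    51,088.1957     399,507.7062
P = 7,815.1117.
Convexity = Σ t(t+1)·PV / [P·(1+y)²] = 399,507.7062 / (7,815.1117 × 1.121481) = 45.58249.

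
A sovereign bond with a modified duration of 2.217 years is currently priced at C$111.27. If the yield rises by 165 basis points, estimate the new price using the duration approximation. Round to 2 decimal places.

Duration approximation: ΔP/P ≈ -D_mod · Δy = -2.217 × (+0.0165) = -0.0365805.
New price ≈ 111.27 × (1 - 0.0365805) = 107.199687765.

C$107.20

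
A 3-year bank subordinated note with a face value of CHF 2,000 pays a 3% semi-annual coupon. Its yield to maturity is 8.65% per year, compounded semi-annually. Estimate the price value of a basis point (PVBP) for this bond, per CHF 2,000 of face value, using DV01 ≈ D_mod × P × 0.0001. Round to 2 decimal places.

CHF 0.47

Periodic yield y = 0.04325.
  t   CF        PV=CF/(1+0.04325)^t    t·PV
  1        30.00        28.7563        28.7563
  2        30.00        27.5641        55.1283
  3        30.00        26.4214        79.2642
  4        30.00        25.3261       101.3043
  5        30.00        24.2761       121.3806
  6     2,030.00     1,574.5834     9,447.5006
  Σ                  1,706.9275     9,833.3343
P = 1,706.9275; D_Mac = 5.76084 half-year periods = 2.88042 yrs; D_mod = 2.76101 yrs.
DV01 ≈ 2.76101 × 1,706.9275 × 0.0001 = 0.471284.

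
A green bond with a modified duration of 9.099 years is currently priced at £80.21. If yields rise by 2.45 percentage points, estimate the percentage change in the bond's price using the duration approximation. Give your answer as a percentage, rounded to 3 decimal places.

Duration approximation: ΔP/P ≈ -D_mod · Δy = -9.099 × (+0.0245) = -0.2229255.
As a percentage: -22.29255%.

-22.293%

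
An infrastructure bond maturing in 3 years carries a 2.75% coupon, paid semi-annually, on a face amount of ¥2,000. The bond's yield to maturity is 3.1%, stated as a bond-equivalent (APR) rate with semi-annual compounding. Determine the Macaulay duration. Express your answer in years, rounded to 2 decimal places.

2.90 years

Periodic yield y = 0.0155. Discount each cash flow and weight by its period:
  t   CF        PV=CF/(1+0.0155)^t    t·PV
  1        27.50        27.0803        27.0803
  2        27.50        26.6669        53.3338
  3        27.50        26.2599        78.7797
  4        27.50        25.8591       103.4363
  5        27.50        25.4644       127.3219
  6     2,027.50     1,848.7632    11,092.5794
  Σ                  1,980.0938    11,482.5314
Price P = Σ PV = 1,980.0938.
Macaulay duration = Σ(t·PV) / P = 11,482.5314 / 1,980.0938 = 5.79898 half-year periods.
In years: 5.79898 / 2 = 2.89949 years.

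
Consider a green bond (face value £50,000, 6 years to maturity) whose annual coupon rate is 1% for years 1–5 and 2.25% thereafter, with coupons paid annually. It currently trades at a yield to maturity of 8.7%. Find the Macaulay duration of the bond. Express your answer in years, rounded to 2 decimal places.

Periodic yield y = 0.087. Discount each cash flow and weight by its year:
  t   CF        PV=CF/(1+0.087)^t    t·PV
  1       500.00       459.9816       459.9816
  2       500.00       423.1661       846.3323
  3       500.00       389.2973     1,167.8918
  4       500.00       358.1392     1,432.5567
  5       500.00       329.4749     1,647.3743
  6    51,125.00    30,992.4605   185,954.7631
  Σ                 32,952.5196   191,508.8998
Price P = Σ PV = 32,952.5196.
Macaulay duration = Σ(t·PV) / P = 191,508.8998 / 32,952.5196 = 5.81166 years.

5.81 years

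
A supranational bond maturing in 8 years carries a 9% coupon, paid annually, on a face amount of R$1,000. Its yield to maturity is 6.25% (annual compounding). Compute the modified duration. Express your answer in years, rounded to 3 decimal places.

5.829 years

Periodic yield y = 0.0625. First find Macaulay duration:
  t   CF        PV=CF/(1+0.0625)^t    t·PV
  1        90.00        84.7059        84.7059
  2        90.00        79.7232       159.4464
  3        90.00        75.0336       225.1008
  4        90.00        70.6198       282.4794
  5        90.00        66.4657       332.3287
  6        90.00        62.5560       375.3359
  7        90.00        58.8762       412.1336
  8     1,090.00       671.1120     5,368.8958
  Σ                  1,169.0924     7,240.4263
P = 1,169.0924; Macaulay duration = 7,240.4263 / 1,169.0924 = 6.19320 years.
Modified duration = D_Mac / (1 + y) = 6.19320 / 1.0625 = 5.82890 years.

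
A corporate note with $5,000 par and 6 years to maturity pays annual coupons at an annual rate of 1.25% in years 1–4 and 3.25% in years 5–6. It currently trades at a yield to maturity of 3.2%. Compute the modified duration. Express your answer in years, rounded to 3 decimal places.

5.614 years

Periodic yield y = 0.032. First find Macaulay duration:
  t   CF        PV=CF/(1+0.032)^t    t·PV
  1        62.50        60.5620        60.5620
  2        62.50        58.6841       117.3682
  3        62.50        56.8645       170.5934
  4        62.50        55.1012       220.4049
  5       162.50       138.8209       694.1045
  6     5,162.50     4,273.4820    25,640.8921
  Σ                  4,643.5147    26,903.9252
P = 4,643.5147; Macaulay duration = 26,903.9252 / 4,643.5147 = 5.79387 years.
Modified duration = D_Mac / (1 + y) = 5.79387 / 1.032 = 5.61422 years.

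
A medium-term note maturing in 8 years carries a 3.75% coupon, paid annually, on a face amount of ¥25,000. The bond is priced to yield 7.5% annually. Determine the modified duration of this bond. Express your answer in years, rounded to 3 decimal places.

6.427 years

Periodic yield y = 0.075. First find Macaulay duration:
  t   CF        PV=CF/(1+0.075)^t    t·PV
  1       937.50       872.0930       872.0930
  2       937.50       811.2493     1,622.4986
  3       937.50       754.6505     2,263.9516
  4       937.50       702.0005     2,808.0020
  5       937.50       653.0237     3,265.1186
  6       937.50       607.4639     3,644.7835
  7       937.50       565.0827     3,955.5790
  8    25,937.50    14,543.2142   116,345.7134
  Σ                 19,508.7779   134,777.7399
P = 19,508.7779; Macaulay duration = 134,777.7399 / 19,508.7779 = 6.90857 years.
Modified duration = D_Mac / (1 + y) = 6.90857 / 1.075 = 6.42658 years.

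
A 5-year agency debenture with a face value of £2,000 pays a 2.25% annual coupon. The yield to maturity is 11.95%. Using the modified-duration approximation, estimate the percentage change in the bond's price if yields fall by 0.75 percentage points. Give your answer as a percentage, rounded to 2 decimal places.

+3.16%

Periodic yield y = 0.1195. Modified duration first:
  t   CF        PV=CF/(1+0.1195)^t    t·PV
  1        45.00        40.1965        40.1965
  2        45.00        35.9058        71.8116
  3        45.00        32.0730        96.2191
  4        45.00        28.6494       114.5978
  5     2,045.00     1,162.9815     5,814.9077
  Σ                  1,299.8063     6,137.7327
P = 1,299.8063; D_Mac = 4.72204 yrs; D_mod = 4.72204/(1+0.1195) = 4.21799 yrs.
ΔP/P ≈ -D_mod · Δy = -4.21799 × (-0.0075) = +0.031635 = +3.1635%.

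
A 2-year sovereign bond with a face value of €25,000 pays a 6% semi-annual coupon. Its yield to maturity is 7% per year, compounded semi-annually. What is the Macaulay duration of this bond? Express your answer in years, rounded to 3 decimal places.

Periodic yield y = 0.035. Discount each cash flow and weight by its period:
  t   CF        PV=CF/(1+0.035)^t    t·PV
  1       750.00       724.6377       724.6377
  2       750.00       700.1330     1,400.2661
  3       750.00       676.4570     2,029.3711
  4    25,750.00    22,439.6374    89,758.5495
  Σ                 24,540.8651    93,912.8243
Price P = Σ PV = 24,540.8651.
Macaulay duration = Σ(t·PV) / P = 93,912.8243 / 24,540.8651 = 3.82679 half-year periods.
In years: 3.82679 / 2 = 1.91340 years.

1.913 years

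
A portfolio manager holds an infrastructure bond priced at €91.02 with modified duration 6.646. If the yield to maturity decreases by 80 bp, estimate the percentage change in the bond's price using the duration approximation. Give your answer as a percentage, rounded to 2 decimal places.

+5.32%

Duration approximation: ΔP/P ≈ -D_mod · Δy = -6.646 × (-0.008) = +0.053168.
As a percentage: +5.3168%.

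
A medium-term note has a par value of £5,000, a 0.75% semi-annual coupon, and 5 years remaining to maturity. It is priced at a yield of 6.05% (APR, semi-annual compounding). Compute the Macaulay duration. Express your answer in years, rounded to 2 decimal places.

Periodic yield y = 0.03025. Discount each cash flow and weight by its period:
  t   CF        PV=CF/(1+0.03025)^t    t·PV
  1        18.75        18.1995        18.1995
  2        18.75        17.6651        35.3302
  3        18.75        17.1464        51.4393
  4        18.75        16.6430        66.5719
  5        18.75        16.1543        80.7715
  6        18.75        15.6800        94.0799
  7        18.75        15.2196       106.5371
  8        18.75        14.7727       118.1817
  9        18.75        14.3390       129.0506
  10    5,018.75     3,725.3693    37,253.6929
  Σ                  3,871.1888    37,953.8546
Price P = Σ PV = 3,871.1888.
Macaulay duration = Σ(t·PV) / P = 37,953.8546 / 3,871.1888 = 9.80419 half-year periods.
In years: 9.80419 / 2 = 4.90209 years.

4.90 years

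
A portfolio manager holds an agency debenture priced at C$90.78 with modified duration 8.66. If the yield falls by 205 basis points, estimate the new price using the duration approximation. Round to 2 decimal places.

Duration approximation: ΔP/P ≈ -D_mod · Δy = -8.66 × (-0.0205) = +0.177530.
New price ≈ 90.78 × (1 + 0.177530) = 106.8961734.

C$106.90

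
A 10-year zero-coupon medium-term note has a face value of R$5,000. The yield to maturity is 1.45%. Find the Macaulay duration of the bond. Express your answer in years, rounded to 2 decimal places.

10.00 years

A zero-coupon bond has a single cash flow at maturity, so its Macaulay duration equals its maturity: 10 years.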